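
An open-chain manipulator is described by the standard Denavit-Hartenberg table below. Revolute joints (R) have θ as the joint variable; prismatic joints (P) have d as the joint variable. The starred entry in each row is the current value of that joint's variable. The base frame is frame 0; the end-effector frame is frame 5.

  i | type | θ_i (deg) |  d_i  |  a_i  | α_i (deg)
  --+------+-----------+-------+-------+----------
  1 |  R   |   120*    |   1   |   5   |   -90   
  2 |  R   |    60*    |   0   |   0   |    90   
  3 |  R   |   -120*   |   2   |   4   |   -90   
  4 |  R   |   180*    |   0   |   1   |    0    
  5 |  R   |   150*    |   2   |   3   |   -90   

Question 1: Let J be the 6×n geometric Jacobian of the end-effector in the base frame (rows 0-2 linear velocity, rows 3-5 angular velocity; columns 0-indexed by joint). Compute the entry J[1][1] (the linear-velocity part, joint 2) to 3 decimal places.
axis z_1 = (-0.8660,-0.5000,0.0000); lever o_n−o_1 = (3.8158,5.0870,2.6740)
cross product → J_v[:, 1] = (-1.3370,2.3158,-2.4976)
J_ω[:, 1] = z_1
entry J[1][1] = 2.3158

2.316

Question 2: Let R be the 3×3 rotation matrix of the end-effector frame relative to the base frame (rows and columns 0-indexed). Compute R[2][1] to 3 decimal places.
End-effector y-axis (col 1 of R) = (-0.2165,-0.6250,0.7500)
R[2][1] = 0.7500

0.750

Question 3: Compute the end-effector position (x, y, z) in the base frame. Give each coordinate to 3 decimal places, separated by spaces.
after link 1: o_1 = (-2.5000, 4.3301, 1.0000)
after link 2: o_2 = (-2.5000, 4.3301, 1.0000)
after link 3: o_3 = (0.1340, 6.6962, 3.7321)
after link 4: o_4 = (-0.7410, 6.4796, 3.2990)
after link 5: o_5 = (1.3158, 9.4171, 3.6740)

1.316 9.417 3.674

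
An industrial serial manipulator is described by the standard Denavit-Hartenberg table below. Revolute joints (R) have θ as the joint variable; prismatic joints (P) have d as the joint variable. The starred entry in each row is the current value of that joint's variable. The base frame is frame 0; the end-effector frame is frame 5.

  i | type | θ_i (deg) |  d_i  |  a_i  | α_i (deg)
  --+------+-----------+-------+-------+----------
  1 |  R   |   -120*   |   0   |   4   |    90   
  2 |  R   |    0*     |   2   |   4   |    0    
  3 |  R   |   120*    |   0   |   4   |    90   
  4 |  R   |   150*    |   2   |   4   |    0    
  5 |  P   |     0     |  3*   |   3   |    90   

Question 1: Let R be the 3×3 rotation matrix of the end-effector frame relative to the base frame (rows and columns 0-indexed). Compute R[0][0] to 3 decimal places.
-0.650

End-effector x-axis (col 0 of R) = (-0.6495,-0.1250,-0.7500)
R[0][0] = -0.6495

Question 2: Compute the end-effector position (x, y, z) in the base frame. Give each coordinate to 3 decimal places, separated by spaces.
after link 1: o_1 = (-2.0000, -3.4641, 0.0000)
after link 2: o_2 = (-5.7321, -5.9282, 0.0000)
after link 3: o_3 = (-4.7321, -4.1962, 3.4641)
after link 4: o_4 = (-8.1962, -6.1962, 1.4641)
after link 5: o_5 = (-11.4437, -8.8212, 0.7141)

-11.444 -8.821 0.714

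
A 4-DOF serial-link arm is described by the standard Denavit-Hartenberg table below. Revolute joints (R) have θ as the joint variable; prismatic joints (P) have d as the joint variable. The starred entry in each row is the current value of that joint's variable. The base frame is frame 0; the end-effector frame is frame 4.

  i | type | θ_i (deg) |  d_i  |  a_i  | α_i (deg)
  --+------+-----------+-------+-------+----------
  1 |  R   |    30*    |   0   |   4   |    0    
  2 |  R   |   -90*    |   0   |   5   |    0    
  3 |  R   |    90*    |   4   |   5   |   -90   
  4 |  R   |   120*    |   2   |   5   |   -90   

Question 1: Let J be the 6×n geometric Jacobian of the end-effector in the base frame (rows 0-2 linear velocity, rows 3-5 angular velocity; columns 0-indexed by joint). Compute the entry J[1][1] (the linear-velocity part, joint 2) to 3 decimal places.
3.665

axis z_1 = (0.0000,0.0000,1.0000); lever o_n−o_1 = (3.6651,-1.3481,-0.3301)
cross product → J_v[:, 1] = (1.3481,3.6651,-0.0000)
J_ω[:, 1] = z_1
entry J[1][1] = 3.6651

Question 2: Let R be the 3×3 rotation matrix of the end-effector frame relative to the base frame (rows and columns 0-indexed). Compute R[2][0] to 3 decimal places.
-0.866

End-effector x-axis (col 0 of R) = (-0.4330,-0.2500,-0.8660)
R[2][0] = -0.8660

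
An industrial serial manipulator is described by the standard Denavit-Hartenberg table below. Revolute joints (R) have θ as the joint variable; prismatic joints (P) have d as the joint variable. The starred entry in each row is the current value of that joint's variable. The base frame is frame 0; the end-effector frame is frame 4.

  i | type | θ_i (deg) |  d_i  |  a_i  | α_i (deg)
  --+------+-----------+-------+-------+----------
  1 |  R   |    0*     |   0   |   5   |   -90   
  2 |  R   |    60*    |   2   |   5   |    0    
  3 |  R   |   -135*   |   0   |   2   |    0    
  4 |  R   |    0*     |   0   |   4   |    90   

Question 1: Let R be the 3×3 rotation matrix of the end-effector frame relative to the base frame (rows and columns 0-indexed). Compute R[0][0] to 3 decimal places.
End-effector x-axis (col 0 of R) = (0.2588,-0.0000,0.9659)
R[0][0] = 0.2588

0.259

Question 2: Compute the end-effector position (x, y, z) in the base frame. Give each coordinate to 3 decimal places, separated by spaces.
9.053 2.000 1.465

after link 1: o_1 = (5.0000, 0.0000, 0.0000)
after link 2: o_2 = (7.5000, 2.0000, -4.3301)
after link 3: o_3 = (8.0176, 2.0000, -2.3983)
after link 4: o_4 = (9.0529, 2.0000, 1.4654)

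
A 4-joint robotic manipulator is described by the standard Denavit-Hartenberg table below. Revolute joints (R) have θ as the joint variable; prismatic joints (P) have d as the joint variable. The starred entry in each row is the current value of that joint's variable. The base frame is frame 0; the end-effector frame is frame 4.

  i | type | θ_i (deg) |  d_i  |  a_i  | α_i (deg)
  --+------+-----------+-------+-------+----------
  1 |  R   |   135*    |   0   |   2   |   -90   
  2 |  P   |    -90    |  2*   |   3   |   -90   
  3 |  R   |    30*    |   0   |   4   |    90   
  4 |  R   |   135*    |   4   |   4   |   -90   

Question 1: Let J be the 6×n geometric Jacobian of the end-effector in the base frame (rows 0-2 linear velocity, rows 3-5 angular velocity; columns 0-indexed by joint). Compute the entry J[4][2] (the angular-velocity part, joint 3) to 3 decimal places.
axis z_2 = (-0.7071,0.7071,-0.0000); lever o_n−o_2 = (-4.0353,-0.0353,3.0146)
cross product → J_v[:, 2] = (2.1317,2.1317,2.8783)
J_ω[:, 2] = z_2
entry J[4][2] = 0.7071

0.707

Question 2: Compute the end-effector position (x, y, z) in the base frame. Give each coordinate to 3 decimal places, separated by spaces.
after link 1: o_1 = (-1.4142, 1.4142, 0.0000)
after link 2: o_2 = (-2.8284, 0.0000, 3.0000)
after link 3: o_3 = (-1.4142, 1.4142, 6.4641)
after link 4: o_4 = (-6.8637, -0.0353, 6.0146)

-6.864 -0.035 6.015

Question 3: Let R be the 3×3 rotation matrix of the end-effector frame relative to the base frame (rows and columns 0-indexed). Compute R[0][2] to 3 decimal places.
End-effector z-axis (col 2 of R) = (0.2500,-0.7500,-0.6124)
R[0][2] = 0.2500

0.250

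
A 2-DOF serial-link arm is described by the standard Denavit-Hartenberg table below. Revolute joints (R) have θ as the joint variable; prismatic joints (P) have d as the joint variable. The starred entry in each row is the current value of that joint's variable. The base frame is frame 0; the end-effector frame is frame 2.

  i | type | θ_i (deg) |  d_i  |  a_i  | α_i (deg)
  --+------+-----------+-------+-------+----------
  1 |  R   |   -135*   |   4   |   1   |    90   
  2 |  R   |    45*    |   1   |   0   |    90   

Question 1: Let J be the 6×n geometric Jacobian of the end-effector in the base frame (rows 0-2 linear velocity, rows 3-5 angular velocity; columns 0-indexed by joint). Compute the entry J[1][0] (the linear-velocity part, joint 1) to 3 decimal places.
-1.414

axis z_0 = ẑ; lever o_n−o_0 = (-1.4142,-0.0000,4.0000)
cross product → J_v[:, 0] = (0.0000,-1.4142,0.0000)
J_ω[:, 0] = z_0
entry J[1][0] = -1.4142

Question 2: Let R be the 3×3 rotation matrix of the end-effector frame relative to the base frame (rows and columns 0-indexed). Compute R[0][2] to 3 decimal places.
-0.500

End-effector z-axis (col 2 of R) = (-0.5000,-0.5000,-0.7071)
R[0][2] = -0.5000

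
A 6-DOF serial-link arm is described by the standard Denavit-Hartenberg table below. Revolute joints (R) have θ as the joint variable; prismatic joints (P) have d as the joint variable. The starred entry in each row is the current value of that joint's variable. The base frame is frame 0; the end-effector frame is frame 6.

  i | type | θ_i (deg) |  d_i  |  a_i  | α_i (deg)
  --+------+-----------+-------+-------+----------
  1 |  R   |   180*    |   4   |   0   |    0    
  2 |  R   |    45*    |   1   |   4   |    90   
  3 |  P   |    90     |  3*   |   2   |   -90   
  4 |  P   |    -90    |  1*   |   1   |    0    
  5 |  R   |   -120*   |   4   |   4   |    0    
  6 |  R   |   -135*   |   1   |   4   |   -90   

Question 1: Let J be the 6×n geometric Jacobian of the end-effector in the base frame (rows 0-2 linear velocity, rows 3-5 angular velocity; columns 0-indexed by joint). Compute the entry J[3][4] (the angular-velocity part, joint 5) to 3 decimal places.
axis z_4 = (0.7071,0.7071,0.0000); lever o_n−o_4 = (5.6818,1.3893,0.3996)
cross product → J_v[:, 4] = (0.2826,-0.2826,-3.0353)
J_ω[:, 4] = z_4
entry J[3][4] = 0.7071

0.707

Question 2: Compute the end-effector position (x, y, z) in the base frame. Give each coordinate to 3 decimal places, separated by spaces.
after link 1: o_1 = (0.0000, 0.0000, 4.0000)
after link 2: o_2 = (-2.8284, -2.8284, 5.0000)
after link 3: o_3 = (-4.9497, -0.7071, 7.0000)
after link 4: o_4 = (-4.9497, 0.7071, 7.0000)
after link 5: o_5 = (-0.7071, 2.1213, 3.5359)
after link 6: o_6 = (0.7321, 2.0964, 7.3996)

0.732 2.096 7.400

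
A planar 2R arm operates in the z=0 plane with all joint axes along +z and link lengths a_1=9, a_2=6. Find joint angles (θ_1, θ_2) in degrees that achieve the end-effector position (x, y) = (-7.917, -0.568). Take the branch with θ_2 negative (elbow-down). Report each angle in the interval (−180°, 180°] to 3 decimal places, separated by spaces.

-135.003 -119.999

cos θ_2 = (63.0015−9²−6²)/(2·9·6) = -0.5000; θ_2 = -119.9991° (elbow-down)
β = atan2(-0.5680,-7.9170) = -175.8964°; ψ = atan2(-5.1962,6.0001) = -40.8933°
θ_1 = β − ψ = -135.0031°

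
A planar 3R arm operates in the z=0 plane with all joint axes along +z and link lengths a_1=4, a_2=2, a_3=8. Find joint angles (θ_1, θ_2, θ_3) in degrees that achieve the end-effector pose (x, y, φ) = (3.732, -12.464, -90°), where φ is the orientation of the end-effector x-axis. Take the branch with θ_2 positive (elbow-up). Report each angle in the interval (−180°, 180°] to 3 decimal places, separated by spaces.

-60.003 30.009 -60.006

wrist centre = target − a_3·(cos φ, sin φ) = (3.7320, -4.4640)
cos θ_2 = (33.8551−4²−2²)/(2·4·2) = 0.8659; θ_2 = 30.0092° (elbow-up)
β = atan2(-4.4640,3.7320) = -50.1037°; ψ = atan2(1.0003,5.7319) = 9.8991°
θ_1 = β − ψ = -60.0027°
θ_3 = φ − θ_1 − θ_2 = -60.0065° (wrapped to (-180°,180°])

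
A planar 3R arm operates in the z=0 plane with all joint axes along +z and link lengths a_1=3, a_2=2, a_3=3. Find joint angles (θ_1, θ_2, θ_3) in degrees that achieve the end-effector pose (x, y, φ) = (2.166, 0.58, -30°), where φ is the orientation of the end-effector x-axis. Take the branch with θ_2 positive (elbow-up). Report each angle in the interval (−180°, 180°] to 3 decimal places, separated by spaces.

wrist centre = target − a_3·(cos φ, sin φ) = (-0.4321, 2.0800)
cos θ_2 = (4.5131−3²−2²)/(2·3·2) = -0.7072; θ_2 = 135.0110° (elbow-up)
β = atan2(2.0800,-0.4321) = 101.7351°; ψ = atan2(1.4139,1.5855) = 41.7262°
θ_1 = β − ψ = 60.0089°
θ_3 = φ − θ_1 − θ_2 = 134.9801° (wrapped to (-180°,180°])

60.009 135.011 134.980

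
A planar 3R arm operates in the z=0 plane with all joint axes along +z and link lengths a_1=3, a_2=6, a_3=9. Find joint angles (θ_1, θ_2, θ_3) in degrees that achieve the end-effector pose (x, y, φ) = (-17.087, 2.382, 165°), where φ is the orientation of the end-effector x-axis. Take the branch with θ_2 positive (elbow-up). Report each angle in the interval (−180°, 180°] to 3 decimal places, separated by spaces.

wrist centre = target − a_3·(cos φ, sin φ) = (-8.3937, 0.0526)
cos θ_2 = (70.4564−3²−6²)/(2·3·6) = 0.7071; θ_2 = 44.9987° (elbow-up)
β = atan2(0.0526,-8.3937) = 179.6408°; ψ = atan2(4.2425,7.2427) = 30.3603°
θ_1 = β − ψ = 149.2805°
θ_3 = φ − θ_1 − θ_2 = -29.2792° (wrapped to (-180°,180°])

149.280 44.999 -29.279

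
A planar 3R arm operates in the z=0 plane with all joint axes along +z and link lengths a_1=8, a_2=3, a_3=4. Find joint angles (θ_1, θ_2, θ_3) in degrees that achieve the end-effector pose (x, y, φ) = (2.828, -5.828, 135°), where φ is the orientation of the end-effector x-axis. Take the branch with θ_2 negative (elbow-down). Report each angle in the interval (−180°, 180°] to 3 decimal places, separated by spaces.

wrist centre = target − a_3·(cos φ, sin φ) = (5.6564, -8.6564)
cos θ_2 = (106.9289−8²−3²)/(2·8·3) = 0.7069; θ_2 = -45.0206° (elbow-down)
β = atan2(-8.6564,5.6564) = -56.8379°; ψ = atan2(-2.1221,10.1206) = -11.8423°
θ_1 = β − ψ = -44.9957°
θ_3 = φ − θ_1 − θ_2 = -134.9837° (wrapped to (-180°,180°])

-44.996 -45.021 -134.984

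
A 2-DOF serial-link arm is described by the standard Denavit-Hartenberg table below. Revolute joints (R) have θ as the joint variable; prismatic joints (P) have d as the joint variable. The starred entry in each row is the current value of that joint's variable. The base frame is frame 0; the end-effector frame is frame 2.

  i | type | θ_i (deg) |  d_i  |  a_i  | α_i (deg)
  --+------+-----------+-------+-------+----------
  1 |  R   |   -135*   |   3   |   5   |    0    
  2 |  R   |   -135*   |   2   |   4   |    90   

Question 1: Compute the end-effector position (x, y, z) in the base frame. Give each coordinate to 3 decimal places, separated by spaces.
after link 1: o_1 = (-3.5355, -3.5355, 3.0000)
after link 2: o_2 = (-3.5355, 0.4645, 5.0000)

-3.536 0.464 5.000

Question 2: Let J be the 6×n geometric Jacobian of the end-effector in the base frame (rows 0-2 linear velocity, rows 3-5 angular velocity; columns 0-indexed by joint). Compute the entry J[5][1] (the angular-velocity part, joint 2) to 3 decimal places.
1.000

axis z_1 = (0.0000,0.0000,1.0000); lever o_n−o_1 = (-0.0000,4.0000,2.0000)
cross product → J_v[:, 1] = (-4.0000,-0.0000,0.0000)
J_ω[:, 1] = z_1
entry J[5][1] = 1.0000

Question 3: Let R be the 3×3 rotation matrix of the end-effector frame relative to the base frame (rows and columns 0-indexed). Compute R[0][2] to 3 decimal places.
1.000

End-effector z-axis (col 2 of R) = (1.0000,0.0000,0.0000)
R[0][2] = 1.0000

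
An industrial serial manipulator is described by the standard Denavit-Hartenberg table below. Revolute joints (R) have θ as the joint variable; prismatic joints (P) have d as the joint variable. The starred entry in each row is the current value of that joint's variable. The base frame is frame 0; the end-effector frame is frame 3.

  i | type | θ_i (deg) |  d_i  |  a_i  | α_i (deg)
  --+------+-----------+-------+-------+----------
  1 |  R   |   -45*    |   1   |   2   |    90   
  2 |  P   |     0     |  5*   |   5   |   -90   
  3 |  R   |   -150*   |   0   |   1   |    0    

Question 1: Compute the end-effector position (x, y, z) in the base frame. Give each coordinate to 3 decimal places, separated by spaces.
0.448 -8.226 1.000

after link 1: o_1 = (1.4142, -1.4142, 1.0000)
after link 2: o_2 = (1.4142, -8.4853, 1.0000)
after link 3: o_3 = (0.4483, -8.2265, 1.0000)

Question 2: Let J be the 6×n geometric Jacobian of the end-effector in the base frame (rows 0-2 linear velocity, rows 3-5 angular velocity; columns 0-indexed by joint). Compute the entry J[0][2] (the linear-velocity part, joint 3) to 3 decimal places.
axis z_2 = (0.0000,0.0000,1.0000); lever o_n−o_2 = (-0.9659,0.2588,0.0000)
cross product → J_v[:, 2] = (-0.2588,-0.9659,0.0000)
J_ω[:, 2] = z_2
entry J[0][2] = -0.2588

-0.259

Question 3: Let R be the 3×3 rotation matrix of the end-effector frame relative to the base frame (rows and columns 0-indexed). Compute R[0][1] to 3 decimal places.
End-effector y-axis (col 1 of R) = (-0.2588,-0.9659,0.0000)
R[0][1] = -0.2588

-0.259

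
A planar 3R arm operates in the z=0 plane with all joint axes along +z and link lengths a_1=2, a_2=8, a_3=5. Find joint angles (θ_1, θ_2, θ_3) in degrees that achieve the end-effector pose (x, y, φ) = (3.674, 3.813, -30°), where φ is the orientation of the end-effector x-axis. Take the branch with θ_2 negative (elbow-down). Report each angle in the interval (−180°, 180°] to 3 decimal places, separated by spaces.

wrist centre = target − a_3·(cos φ, sin φ) = (-0.6561, 6.3130)
cos θ_2 = (40.2845−2²−8²)/(2·2·8) = -0.8661; θ_2 = -150.0097° (elbow-down)
β = atan2(6.3130,-0.6561) = 95.9336°; ψ = atan2(-3.9988,-4.9289) = -140.9474°
θ_1 = β − ψ = 236.8810°
θ_3 = φ − θ_1 − θ_2 = -116.8713° (wrapped to (-180°,180°])

-123.119 -150.010 -116.871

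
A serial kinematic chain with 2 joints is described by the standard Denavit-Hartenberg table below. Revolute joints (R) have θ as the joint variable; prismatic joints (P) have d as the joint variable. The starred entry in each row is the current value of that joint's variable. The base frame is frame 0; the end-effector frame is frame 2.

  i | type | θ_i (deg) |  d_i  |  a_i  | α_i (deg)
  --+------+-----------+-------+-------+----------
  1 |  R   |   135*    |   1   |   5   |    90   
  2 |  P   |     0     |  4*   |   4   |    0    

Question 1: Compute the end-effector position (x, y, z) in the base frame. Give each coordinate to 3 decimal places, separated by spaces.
-3.536 9.192 1.000

after link 1: o_1 = (-3.5355, 3.5355, 1.0000)
after link 2: o_2 = (-3.5355, 9.1924, 1.0000)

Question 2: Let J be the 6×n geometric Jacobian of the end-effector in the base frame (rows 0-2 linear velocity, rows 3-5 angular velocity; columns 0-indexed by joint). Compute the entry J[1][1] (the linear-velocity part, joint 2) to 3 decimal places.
0.707

prismatic axis z_1 = (0.7071,0.7071,0.0000)
J_v[:, 1] = z_1; J_ω[:, 1] = (0,0,0)
entry J[1][1] = 0.7071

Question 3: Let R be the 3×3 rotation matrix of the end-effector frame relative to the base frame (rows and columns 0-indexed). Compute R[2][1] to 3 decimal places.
End-effector y-axis (col 1 of R) = (-0.0000,-0.0000,1.0000)
R[2][1] = 1.0000

1.000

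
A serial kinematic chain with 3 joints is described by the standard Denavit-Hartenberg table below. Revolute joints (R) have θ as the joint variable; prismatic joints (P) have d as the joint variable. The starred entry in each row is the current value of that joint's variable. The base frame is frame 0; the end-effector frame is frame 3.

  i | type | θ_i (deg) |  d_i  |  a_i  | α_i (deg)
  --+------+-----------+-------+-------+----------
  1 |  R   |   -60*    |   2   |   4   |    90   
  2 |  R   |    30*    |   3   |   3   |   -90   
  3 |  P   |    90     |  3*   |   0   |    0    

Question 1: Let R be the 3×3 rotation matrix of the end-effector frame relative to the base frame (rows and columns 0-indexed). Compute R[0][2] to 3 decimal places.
End-effector z-axis (col 2 of R) = (-0.2500,0.4330,0.8660)
R[0][2] = -0.2500

-0.250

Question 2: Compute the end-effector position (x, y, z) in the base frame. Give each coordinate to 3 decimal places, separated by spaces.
after link 1: o_1 = (2.0000, -3.4641, 2.0000)
after link 2: o_2 = (0.7010, -7.2141, 3.5000)
after link 3: o_3 = (-0.0490, -5.9151, 6.0981)

-0.049 -5.915 6.098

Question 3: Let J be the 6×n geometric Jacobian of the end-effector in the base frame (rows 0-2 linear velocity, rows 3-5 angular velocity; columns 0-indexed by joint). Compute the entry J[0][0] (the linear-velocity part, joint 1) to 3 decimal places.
5.915

axis z_0 = ẑ; lever o_n−o_0 = (-0.0490,-5.9151,6.0981)
cross product → J_v[:, 0] = (5.9151,-0.0490,0.0000)
J_ω[:, 0] = z_0
entry J[0][0] = 5.9151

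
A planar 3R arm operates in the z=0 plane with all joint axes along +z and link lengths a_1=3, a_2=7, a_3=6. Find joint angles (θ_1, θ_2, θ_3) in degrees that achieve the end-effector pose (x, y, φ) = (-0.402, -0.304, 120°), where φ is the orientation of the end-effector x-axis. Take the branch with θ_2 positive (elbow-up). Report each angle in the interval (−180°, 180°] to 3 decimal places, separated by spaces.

-159.429 119.998 159.431

wrist centre = target − a_3·(cos φ, sin φ) = (2.5980, -5.5002)
cos θ_2 = (37.0013−3²−7²)/(2·3·7) = -0.5000; θ_2 = 119.9980° (elbow-up)
β = atan2(-5.5002,2.5980) = -64.7163°; ψ = atan2(6.0623,-0.4998) = 94.7129°
θ_1 = β − ψ = -159.4292°
θ_3 = φ − θ_1 − θ_2 = 159.4312° (wrapped to (-180°,180°])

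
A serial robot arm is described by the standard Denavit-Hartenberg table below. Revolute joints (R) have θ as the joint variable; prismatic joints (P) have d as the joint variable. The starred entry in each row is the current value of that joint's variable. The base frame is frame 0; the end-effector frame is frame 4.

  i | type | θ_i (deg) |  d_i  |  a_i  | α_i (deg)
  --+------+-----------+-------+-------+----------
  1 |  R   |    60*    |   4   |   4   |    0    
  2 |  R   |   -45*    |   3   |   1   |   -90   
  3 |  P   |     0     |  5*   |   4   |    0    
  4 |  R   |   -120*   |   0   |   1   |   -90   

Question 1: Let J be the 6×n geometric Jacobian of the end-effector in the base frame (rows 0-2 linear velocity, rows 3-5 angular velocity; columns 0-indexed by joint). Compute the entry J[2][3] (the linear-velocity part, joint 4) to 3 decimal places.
0.500

axis z_3 = (-0.2588,0.9659,0.0000); lever o_n−o_3 = (-0.4830,-0.1294,0.8660)
cross product → J_v[:, 3] = (0.8365,0.2241,0.5000)
J_ω[:, 3] = z_3
entry J[2][3] = 0.5000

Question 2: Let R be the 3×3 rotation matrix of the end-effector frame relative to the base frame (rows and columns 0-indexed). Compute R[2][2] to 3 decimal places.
End-effector z-axis (col 2 of R) = (0.8365,0.2241,0.5000)
R[2][2] = 0.5000

0.500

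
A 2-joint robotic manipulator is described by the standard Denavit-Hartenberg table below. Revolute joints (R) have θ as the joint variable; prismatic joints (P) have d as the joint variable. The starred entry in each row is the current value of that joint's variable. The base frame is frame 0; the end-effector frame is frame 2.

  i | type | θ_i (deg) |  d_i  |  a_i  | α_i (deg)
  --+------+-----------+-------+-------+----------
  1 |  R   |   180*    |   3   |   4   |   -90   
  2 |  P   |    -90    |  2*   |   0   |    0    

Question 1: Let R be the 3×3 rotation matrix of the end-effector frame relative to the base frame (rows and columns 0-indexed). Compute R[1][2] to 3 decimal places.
End-effector z-axis (col 2 of R) = (-0.0000,-1.0000,0.0000)
R[1][2] = -1.0000

-1.000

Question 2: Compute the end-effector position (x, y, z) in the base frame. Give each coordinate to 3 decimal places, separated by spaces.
after link 1: o_1 = (-4.0000, 0.0000, 3.0000)
after link 2: o_2 = (-4.0000, -2.0000, 3.0000)

-4.000 -2.000 3.000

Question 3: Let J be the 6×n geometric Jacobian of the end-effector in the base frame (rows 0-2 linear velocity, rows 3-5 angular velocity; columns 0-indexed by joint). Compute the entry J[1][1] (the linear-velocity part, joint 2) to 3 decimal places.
-1.000

prismatic axis z_1 = (-0.0000,-1.0000,0.0000)
J_v[:, 1] = z_1; J_ω[:, 1] = (0,0,0)
entry J[1][1] = -1.0000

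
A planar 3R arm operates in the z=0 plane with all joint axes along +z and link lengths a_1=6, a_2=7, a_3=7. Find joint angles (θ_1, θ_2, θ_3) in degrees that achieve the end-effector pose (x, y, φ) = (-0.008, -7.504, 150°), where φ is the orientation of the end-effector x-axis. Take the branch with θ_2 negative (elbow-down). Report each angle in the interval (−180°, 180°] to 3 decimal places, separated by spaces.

wrist centre = target − a_3·(cos φ, sin φ) = (6.0542, -11.0040)
cos θ_2 = (157.7411−6²−7²)/(2·6·7) = 0.8660; θ_2 = -30.0069° (elbow-down)
β = atan2(-11.0040,6.0542) = -61.1813°; ψ = atan2(-3.5007,12.0618) = -16.1845°
θ_1 = β − ψ = -44.9968°
θ_3 = φ − θ_1 − θ_2 = -134.9963° (wrapped to (-180°,180°])

-44.997 -30.007 -134.996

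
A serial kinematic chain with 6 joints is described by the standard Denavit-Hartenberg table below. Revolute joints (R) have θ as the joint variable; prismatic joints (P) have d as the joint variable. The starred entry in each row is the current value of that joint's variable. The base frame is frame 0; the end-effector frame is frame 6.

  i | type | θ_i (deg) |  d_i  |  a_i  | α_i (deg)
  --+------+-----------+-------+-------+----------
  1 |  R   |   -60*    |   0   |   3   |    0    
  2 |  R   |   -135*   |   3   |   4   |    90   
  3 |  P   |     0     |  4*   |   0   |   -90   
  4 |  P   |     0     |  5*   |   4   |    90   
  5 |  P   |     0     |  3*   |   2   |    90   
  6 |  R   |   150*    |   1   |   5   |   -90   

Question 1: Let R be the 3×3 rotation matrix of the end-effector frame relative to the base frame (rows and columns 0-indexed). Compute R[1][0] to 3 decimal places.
End-effector x-axis (col 0 of R) = (0.9659,0.2588,0.0000)
R[1][0] = 0.2588

0.259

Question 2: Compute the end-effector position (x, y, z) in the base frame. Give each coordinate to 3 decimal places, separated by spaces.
-1.518 8.046 7.000

after link 1: o_1 = (1.5000, -2.5981, 0.0000)
after link 2: o_2 = (-2.3637, -1.5628, 3.0000)
after link 3: o_3 = (-1.3284, 2.3009, 3.0000)
after link 4: o_4 = (-5.1921, 3.3362, 8.0000)
after link 5: o_5 = (-6.3475, 6.7516, 8.0000)
after link 6: o_6 = (-1.5179, 8.0457, 7.0000)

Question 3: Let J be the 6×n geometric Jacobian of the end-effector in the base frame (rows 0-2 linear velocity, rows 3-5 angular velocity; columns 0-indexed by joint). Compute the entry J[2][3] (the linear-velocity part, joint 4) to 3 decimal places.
1.000

prismatic axis z_3 = (0.0000,0.0000,1.0000)
J_v[:, 3] = z_3; J_ω[:, 3] = (0,0,0)
entry J[2][3] = 1.0000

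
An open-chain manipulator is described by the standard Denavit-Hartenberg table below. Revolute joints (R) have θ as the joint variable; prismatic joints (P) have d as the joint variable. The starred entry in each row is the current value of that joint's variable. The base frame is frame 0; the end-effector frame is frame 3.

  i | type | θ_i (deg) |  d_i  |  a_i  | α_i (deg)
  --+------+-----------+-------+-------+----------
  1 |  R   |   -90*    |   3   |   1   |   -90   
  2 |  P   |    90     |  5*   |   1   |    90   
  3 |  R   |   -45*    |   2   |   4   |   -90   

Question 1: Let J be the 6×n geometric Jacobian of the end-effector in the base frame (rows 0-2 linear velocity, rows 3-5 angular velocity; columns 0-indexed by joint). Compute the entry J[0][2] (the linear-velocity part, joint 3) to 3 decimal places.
2.828

axis z_2 = (0.0000,-1.0000,0.0000); lever o_n−o_2 = (-2.8284,-2.0000,-2.8284)
cross product → J_v[:, 2] = (2.8284,0.0000,-2.8284)
J_ω[:, 2] = z_2
entry J[0][2] = 2.8284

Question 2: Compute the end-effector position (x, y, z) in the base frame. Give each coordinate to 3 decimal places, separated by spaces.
after link 1: o_1 = (0.0000, -1.0000, 3.0000)
after link 2: o_2 = (5.0000, -1.0000, 2.0000)
after link 3: o_3 = (2.1716, -3.0000, -0.8284)

2.172 -3.000 -0.828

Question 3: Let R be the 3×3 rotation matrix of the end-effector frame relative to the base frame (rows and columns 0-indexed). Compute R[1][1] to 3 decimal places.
1.000

End-effector y-axis (col 1 of R) = (-0.0000,1.0000,-0.0000)
R[1][1] = 1.0000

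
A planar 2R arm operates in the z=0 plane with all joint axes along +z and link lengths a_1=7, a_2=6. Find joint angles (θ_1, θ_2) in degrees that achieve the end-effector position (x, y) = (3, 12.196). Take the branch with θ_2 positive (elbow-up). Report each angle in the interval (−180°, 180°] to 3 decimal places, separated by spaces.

62.359 30.005

cos θ_2 = (157.7424−7²−6²)/(2·7·6) = 0.8660; θ_2 = 30.0051° (elbow-up)
β = atan2(12.1960,3.0000) = 76.1806°; ψ = atan2(3.0005,12.1959) = 13.8215°
θ_1 = β − ψ = 62.3591°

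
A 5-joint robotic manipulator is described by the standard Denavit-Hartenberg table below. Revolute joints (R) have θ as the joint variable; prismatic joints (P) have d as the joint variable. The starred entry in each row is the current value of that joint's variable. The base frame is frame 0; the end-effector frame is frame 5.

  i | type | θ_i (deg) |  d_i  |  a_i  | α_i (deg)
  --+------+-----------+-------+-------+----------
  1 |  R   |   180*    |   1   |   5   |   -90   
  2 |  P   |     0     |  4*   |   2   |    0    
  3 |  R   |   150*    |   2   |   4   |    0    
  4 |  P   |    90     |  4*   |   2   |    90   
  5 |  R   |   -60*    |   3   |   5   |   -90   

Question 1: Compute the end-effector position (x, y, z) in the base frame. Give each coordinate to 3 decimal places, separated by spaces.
after link 1: o_1 = (-5.0000, 0.0000, 1.0000)
after link 2: o_2 = (-7.0000, -4.0000, 1.0000)
after link 3: o_3 = (-3.5359, -6.0000, -1.0000)
after link 4: o_4 = (-2.5359, -10.0000, 0.7321)
after link 5: o_5 = (1.3122, -5.6699, 1.3971)

1.312 -5.670 1.397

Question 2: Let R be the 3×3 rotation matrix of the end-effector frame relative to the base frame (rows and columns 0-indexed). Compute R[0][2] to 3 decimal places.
0.433

End-effector z-axis (col 2 of R) = (0.4330,-0.5000,0.7500)
R[0][2] = 0.4330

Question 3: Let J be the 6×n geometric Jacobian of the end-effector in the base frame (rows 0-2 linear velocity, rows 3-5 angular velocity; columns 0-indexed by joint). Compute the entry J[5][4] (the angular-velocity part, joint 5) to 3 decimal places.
-0.500

axis z_4 = (0.8660,-0.0000,-0.5000); lever o_n−o_4 = (3.8481,4.3301,0.6651)
cross product → J_v[:, 4] = (2.1651,-2.5000,3.7500)
J_ω[:, 4] = z_4
entry J[5][4] = -0.5000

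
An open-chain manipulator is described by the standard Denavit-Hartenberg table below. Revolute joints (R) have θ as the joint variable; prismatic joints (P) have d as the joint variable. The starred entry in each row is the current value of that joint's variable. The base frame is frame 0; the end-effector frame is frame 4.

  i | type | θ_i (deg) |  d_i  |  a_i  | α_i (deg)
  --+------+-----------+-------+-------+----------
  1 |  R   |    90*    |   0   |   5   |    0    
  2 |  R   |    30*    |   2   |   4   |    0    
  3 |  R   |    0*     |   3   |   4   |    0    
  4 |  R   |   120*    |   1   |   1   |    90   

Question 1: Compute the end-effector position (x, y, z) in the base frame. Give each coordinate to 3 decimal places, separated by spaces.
-4.500 11.062 6.000

after link 1: o_1 = (0.0000, 5.0000, 0.0000)
after link 2: o_2 = (-2.0000, 8.4641, 2.0000)
after link 3: o_3 = (-4.0000, 11.9282, 5.0000)
after link 4: o_4 = (-4.5000, 11.0622, 6.0000)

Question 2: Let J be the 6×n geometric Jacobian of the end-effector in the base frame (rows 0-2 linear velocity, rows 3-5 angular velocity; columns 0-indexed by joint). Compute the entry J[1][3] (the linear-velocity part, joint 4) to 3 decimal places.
axis z_3 = (0.0000,0.0000,1.0000); lever o_n−o_3 = (-0.5000,-0.8660,1.0000)
cross product → J_v[:, 3] = (0.8660,-0.5000,0.0000)
J_ω[:, 3] = z_3
entry J[1][3] = -0.5000

-0.500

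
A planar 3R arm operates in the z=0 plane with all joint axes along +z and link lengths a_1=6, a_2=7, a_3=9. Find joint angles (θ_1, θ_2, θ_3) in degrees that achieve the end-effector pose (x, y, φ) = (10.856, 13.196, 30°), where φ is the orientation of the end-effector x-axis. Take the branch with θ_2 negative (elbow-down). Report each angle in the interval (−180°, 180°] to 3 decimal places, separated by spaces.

wrist centre = target − a_3·(cos φ, sin φ) = (3.0618, 8.6960)
cos θ_2 = (84.9949−6²−7²)/(2·6·7) = -0.0001; θ_2 = -90.0035° (elbow-down)
β = atan2(8.6960,3.0618) = 70.6034°; ψ = atan2(-7.0000,5.9996) = -49.4007°
θ_1 = β − ψ = 120.0041°
θ_3 = φ − θ_1 − θ_2 = -0.0006° (wrapped to (-180°,180°])

120.004 -90.004 -0.001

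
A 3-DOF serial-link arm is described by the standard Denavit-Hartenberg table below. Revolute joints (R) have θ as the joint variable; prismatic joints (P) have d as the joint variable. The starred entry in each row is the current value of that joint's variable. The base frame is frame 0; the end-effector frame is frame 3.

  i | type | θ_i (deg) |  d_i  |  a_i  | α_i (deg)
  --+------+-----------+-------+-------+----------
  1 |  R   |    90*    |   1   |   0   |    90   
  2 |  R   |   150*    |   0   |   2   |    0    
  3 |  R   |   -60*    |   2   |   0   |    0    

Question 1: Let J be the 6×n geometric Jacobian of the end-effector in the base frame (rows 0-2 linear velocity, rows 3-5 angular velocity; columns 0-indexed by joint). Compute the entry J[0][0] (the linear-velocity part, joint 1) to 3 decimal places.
1.732

axis z_0 = ẑ; lever o_n−o_0 = (2.0000,-1.7321,2.0000)
cross product → J_v[:, 0] = (1.7321,2.0000,-0.0000)
J_ω[:, 0] = z_0
entry J[0][0] = 1.7321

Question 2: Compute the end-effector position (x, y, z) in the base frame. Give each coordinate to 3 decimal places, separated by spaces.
2.000 -1.732 2.000

after link 1: o_1 = (0.0000, 0.0000, 1.0000)
after link 2: o_2 = (-0.0000, -1.7321, 2.0000)
after link 3: o_3 = (2.0000, -1.7321, 2.0000)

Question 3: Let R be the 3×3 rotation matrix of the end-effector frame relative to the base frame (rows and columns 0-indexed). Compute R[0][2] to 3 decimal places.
End-effector z-axis (col 2 of R) = (1.0000,-0.0000,0.0000)
R[0][2] = 1.0000

1.000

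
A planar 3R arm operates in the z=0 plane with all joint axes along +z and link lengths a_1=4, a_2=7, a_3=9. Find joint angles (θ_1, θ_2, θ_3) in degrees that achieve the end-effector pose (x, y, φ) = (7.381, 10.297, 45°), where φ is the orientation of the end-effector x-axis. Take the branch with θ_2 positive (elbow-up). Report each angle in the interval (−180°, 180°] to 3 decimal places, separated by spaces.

-45.003 149.999 -59.996

wrist centre = target − a_3·(cos φ, sin φ) = (1.0170, 3.9330)
cos θ_2 = (16.5032−4²−7²)/(2·4·7) = -0.8660; θ_2 = 149.9988° (elbow-up)
β = atan2(3.9330,1.0170) = 75.5016°; ψ = atan2(3.5001,-2.0621) = 120.5045°
θ_1 = β − ψ = -45.0030°
θ_3 = φ − θ_1 − θ_2 = -59.9958° (wrapped to (-180°,180°])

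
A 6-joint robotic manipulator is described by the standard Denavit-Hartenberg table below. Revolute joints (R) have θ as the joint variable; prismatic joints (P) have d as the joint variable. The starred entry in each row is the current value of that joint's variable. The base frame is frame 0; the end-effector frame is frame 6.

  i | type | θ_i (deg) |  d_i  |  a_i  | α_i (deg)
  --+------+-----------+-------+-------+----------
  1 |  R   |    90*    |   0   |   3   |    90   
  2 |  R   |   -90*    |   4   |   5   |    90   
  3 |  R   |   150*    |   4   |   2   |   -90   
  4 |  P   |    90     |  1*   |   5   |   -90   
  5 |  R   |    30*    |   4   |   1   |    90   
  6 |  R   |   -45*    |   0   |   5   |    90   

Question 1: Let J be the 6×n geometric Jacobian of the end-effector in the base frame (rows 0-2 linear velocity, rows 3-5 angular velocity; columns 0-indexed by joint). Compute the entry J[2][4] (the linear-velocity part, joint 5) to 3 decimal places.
axis z_4 = (-0.5000,0.0000,-0.8660); lever o_n−o_4 = (1.7317,3.9279,-1.5361)
cross product → J_v[:, 4] = (3.4017,-2.2678,-1.9639)
J_ω[:, 4] = z_4
entry J[2][4] = -1.9639

-1.964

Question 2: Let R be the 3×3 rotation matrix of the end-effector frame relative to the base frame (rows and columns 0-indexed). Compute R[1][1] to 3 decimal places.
End-effector y-axis (col 1 of R) = (-0.7500,0.5000,0.4330)
R[1][1] = 0.5000

0.500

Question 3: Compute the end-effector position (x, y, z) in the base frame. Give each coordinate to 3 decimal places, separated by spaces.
after link 1: o_1 = (0.0000, 3.0000, 0.0000)
after link 2: o_2 = (4.0000, 3.0000, -5.0000)
after link 3: o_3 = (5.0000, -1.0000, -3.2679)
after link 4: o_4 = (4.1340, 4.0000, -2.7679)
after link 5: o_5 = (2.5670, 4.8660, -6.4821)
after link 6: o_6 = (5.8657, 7.9279, -4.3041)

5.866 7.928 -4.304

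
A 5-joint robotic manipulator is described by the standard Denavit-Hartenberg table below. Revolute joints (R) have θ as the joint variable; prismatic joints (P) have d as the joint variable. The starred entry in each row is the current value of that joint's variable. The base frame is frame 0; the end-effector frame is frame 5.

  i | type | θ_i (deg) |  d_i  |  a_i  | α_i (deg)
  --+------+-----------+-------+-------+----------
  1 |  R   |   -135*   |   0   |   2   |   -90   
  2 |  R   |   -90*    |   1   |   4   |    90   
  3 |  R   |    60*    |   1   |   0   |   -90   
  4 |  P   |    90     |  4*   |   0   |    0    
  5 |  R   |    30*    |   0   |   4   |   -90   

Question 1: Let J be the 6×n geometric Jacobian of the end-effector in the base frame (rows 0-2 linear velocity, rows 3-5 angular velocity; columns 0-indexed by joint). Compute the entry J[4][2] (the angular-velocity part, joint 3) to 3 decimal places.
axis z_2 = (0.7071,0.7071,0.0000); lever o_n−o_2 = (-1.5529,-1.9319,-4.4641)
cross product → J_v[:, 2] = (-3.1566,3.1566,-0.2679)
J_ω[:, 2] = z_2
entry J[4][2] = 0.7071

0.707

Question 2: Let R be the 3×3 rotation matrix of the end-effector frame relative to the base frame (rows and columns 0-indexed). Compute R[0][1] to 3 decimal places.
-0.354

End-effector y-axis (col 1 of R) = (-0.3536,0.3536,0.8660)
R[0][1] = -0.3536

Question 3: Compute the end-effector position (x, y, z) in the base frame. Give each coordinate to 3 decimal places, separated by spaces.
after link 1: o_1 = (-1.4142, -1.4142, 0.0000)
after link 2: o_2 = (-0.7071, -2.1213, 4.0000)
after link 3: o_3 = (-0.0000, -1.4142, 4.0000)
after link 4: o_4 = (1.4142, -2.8284, 0.5359)
after link 5: o_5 = (-2.2600, -4.0532, -0.4641)

-2.260 -4.053 -0.464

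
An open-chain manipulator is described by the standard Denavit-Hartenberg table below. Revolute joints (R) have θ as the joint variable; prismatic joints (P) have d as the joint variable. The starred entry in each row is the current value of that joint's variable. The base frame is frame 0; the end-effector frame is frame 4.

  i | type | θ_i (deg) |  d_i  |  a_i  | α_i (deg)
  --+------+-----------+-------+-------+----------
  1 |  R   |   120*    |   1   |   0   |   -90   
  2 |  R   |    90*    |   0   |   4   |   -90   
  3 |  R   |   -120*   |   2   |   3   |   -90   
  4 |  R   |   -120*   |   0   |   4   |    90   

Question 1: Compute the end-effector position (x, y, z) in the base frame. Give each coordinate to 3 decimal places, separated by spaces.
after link 1: o_1 = (0.0000, 0.0000, 1.0000)
after link 2: o_2 = (-0.0000, 0.0000, -3.0000)
after link 3: o_3 = (-1.2500, -3.0311, -1.5000)
after link 4: o_4 = (1.9821, -5.1651, -2.5000)

1.982 -5.165 -2.500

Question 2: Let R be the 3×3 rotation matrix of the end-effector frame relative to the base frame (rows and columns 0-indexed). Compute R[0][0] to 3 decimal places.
0.808

End-effector x-axis (col 0 of R) = (0.8080,-0.5335,-0.2500)
R[0][0] = 0.8080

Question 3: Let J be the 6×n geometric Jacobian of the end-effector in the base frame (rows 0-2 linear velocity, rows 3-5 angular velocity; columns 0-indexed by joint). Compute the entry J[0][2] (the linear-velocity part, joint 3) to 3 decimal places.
axis z_2 = (0.5000,-0.8660,-0.0000); lever o_n−o_2 = (1.9821,-5.1651,0.5000)
cross product → J_v[:, 2] = (-0.4330,-0.2500,-0.8660)
J_ω[:, 2] = z_2
entry J[0][2] = -0.4330

-0.433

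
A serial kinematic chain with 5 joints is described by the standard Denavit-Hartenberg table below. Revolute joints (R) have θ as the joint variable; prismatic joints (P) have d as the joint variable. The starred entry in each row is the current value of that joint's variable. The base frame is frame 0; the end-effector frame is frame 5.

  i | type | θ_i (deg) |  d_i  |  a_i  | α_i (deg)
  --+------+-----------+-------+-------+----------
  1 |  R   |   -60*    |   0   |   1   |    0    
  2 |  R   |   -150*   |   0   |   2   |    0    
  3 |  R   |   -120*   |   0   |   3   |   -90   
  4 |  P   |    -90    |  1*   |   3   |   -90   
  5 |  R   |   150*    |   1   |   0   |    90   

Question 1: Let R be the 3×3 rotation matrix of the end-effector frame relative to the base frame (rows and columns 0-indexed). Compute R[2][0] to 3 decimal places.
End-effector x-axis (col 0 of R) = (0.2500,-0.4330,-0.8660)
R[2][0] = -0.8660

-0.866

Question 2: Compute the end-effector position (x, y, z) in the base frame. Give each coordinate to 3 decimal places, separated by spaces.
after link 1: o_1 = (0.5000, -0.8660, 0.0000)
after link 2: o_2 = (-1.2321, 0.1340, 0.0000)
after link 3: o_3 = (1.3660, 1.6340, 0.0000)
after link 4: o_4 = (0.8660, 2.5000, 3.0000)
after link 5: o_5 = (1.7321, 3.0000, 3.0000)

1.732 3.000 3.000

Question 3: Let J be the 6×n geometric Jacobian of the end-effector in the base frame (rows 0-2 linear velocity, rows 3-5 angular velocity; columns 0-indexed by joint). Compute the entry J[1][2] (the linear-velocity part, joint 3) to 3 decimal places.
2.964

axis z_2 = (0.0000,0.0000,1.0000); lever o_n−o_2 = (2.9641,2.8660,3.0000)
cross product → J_v[:, 2] = (-2.8660,2.9641,0.0000)
J_ω[:, 2] = z_2
entry J[1][2] = 2.9641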